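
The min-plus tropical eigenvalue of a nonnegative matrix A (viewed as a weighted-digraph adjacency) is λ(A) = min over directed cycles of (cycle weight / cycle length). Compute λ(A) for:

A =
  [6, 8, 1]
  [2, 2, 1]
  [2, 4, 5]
λ(A) = 3/2

Enumerate directed cycles and compute their means (weight / length). Sample:
  cycle 0 → 0: weight = 6, length = 1, mean = 6/1 ≈ 6.000
  cycle 1 → 1: weight = 2, length = 1, mean = 2/1 ≈ 2.000
  cycle 2 → 2: weight = 5, length = 1, mean = 5/1 ≈ 5.000
  cycle 0 → 1 → 0: weight = 10, length = 2, mean = 10/2 ≈ 5.000
  cycle 0 → 2 → 0: weight = 3, length = 2, mean = 3/2 ≈ 1.500
  cycle 1 → 0 → 1: weight = 10, length = 2, mean = 10/2 ≈ 5.000
Minimum mean = 1.500, attained e.g. along the cycle 0 → 2 → 0 with weight 3 and length 2. So λ(A) = 3/2 = 3/2.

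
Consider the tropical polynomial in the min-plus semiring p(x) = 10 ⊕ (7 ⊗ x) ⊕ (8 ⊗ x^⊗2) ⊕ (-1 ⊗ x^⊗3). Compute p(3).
p(3) = 8

A tropical monomial a ⊗ x^⊗i evaluates to a + i · x. Evaluating each term at x = 3:
  Term 0 contributes 10 + 0 · 3 = 10
  Term 1 contributes 7 + 1 · 3 = 10
  Term 2 contributes 8 + 2 · 3 = 14
  Term 3 contributes -1 + 3 · 3 = 8
p(3) = ⊕ of these = min[10, 10, 14, 8] = 8.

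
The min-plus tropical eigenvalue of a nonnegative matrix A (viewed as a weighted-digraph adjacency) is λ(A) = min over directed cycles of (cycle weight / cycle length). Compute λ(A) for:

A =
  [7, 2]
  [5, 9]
λ(A) = 7/2

Enumerate directed cycles and compute their means (weight / length). Sample:
  cycle 0 → 0: weight = 7, length = 1, mean = 7/1 ≈ 7.000
  cycle 1 → 1: weight = 9, length = 1, mean = 9/1 ≈ 9.000
  cycle 0 → 1 → 0: weight = 7, length = 2, mean = 7/2 ≈ 3.500
  cycle 1 → 0 → 1: weight = 7, length = 2, mean = 7/2 ≈ 3.500
Minimum mean = 3.500, attained e.g. along the cycle 0 → 1 → 0 with weight 7 and length 2. So λ(A) = 7/2 = 7/2.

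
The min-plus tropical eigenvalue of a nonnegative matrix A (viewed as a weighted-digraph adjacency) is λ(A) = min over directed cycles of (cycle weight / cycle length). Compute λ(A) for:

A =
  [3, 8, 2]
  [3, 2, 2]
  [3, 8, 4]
λ(A) = 2

Enumerate directed cycles and compute their means (weight / length). Sample:
  cycle 0 → 0: weight = 3, length = 1, mean = 3/1 ≈ 3.000
  cycle 1 → 1: weight = 2, length = 1, mean = 2/1 ≈ 2.000
  cycle 2 → 2: weight = 4, length = 1, mean = 4/1 ≈ 4.000
  cycle 0 → 1 → 0: weight = 11, length = 2, mean = 11/2 ≈ 5.500
  cycle 0 → 2 → 0: weight = 5, length = 2, mean = 5/2 ≈ 2.500
  cycle 1 → 0 → 1: weight = 11, length = 2, mean = 11/2 ≈ 5.500
Minimum mean = 2.000, attained e.g. along the cycle 1 → 1 with weight 2 and length 1. So λ(A) = 2/1 = 2.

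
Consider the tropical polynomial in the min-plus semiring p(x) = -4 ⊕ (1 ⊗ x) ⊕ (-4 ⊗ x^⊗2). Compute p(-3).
p(-3) = -10

A tropical monomial a ⊗ x^⊗i evaluates to a + i · x. Evaluating each term at x = -3:
  Term 0 contributes -4 + 0 · -3 = -4
  Term 1 contributes 1 + 1 · -3 = -2
  Term 2 contributes -4 + 2 · -3 = -10
p(-3) = ⊕ of these = min[-4, -2, -10] = -10.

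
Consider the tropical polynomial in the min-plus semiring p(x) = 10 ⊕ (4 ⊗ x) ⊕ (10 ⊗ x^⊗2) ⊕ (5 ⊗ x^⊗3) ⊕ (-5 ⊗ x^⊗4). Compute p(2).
p(2) = 3

A tropical monomial a ⊗ x^⊗i evaluates to a + i · x. Evaluating each term at x = 2:
  Term 0 contributes 10 + 0 · 2 = 10
  Term 1 contributes 4 + 1 · 2 = 6
  Term 2 contributes 10 + 2 · 2 = 14
  Term 3 contributes 5 + 3 · 2 = 11
  Term 4 contributes -5 + 4 · 2 = 3
p(2) = ⊕ of these = min[10, 6, 14, 11, 3] = 3.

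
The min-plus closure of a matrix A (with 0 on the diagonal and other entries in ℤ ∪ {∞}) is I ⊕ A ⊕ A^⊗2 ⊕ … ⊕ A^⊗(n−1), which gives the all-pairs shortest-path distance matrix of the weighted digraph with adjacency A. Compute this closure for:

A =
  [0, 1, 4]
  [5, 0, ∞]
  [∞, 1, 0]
Closure =
  [0, 1, 4]
  [5, 0, 9]
  [6, 1, 0]

This is the Floyd-Warshall all-pairs shortest-path computation. For each intermediate vertex k = 0, 1, …, 2, update dist[i][j] ← min(dist[i][j], dist[i][k] + dist[k][j]). The final matrix gives, for each (i, j), the minimum total weight of any directed path from i to j (possibly empty when i = j).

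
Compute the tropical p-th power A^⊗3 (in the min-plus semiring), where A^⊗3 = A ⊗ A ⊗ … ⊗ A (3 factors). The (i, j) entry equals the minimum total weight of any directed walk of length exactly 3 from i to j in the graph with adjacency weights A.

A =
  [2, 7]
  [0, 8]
A^⊗3 =
  [6, 11]
  [4, 9]

Each entry (A^⊗3)_ij equals the minimum over all length-3 walks i = v_0 → v_1 → … → v_3 = j of Σ_t A[v_t][v_{t+1}]. For example, for (i, j) = (0, 1) we minimise over 4 possible intermediate vertex sequences; the minimum is 11, attained along the walk 0 → 0 → 0 → 1.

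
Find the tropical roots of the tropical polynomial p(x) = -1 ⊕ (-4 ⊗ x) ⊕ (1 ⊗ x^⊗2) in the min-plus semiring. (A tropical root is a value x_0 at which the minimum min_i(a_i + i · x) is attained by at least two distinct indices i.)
Roots: {-5, 3}

Each tropical root is a break point of the lower envelope of the lines y = a_i + i · x (there are 3 lines, with slopes 0, 1, ..., 2). Only the lines that attain the minimum somewhere contribute to roots; other lines are dominated. Here the surviving (envelope) indices are i = 2, i = 1, i = 0.
Intersections between consecutive envelope lines give the roots: for adjacent envelope indices i < j the intersection is x = (a_i − a_j) / (j − i). Reading off the sorted break points: {-5, 3}.
Verification: at each break x_0, at least two indices attain the minimum of min_i(a_i + i · x_0).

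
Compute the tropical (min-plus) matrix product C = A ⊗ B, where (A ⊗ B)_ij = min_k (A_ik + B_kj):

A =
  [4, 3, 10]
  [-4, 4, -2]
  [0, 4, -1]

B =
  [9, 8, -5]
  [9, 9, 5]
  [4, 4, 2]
A ⊗ B =
  [12, 12, -1]
  [2, 2, -9]
  [3, 3, -5]

Apply the min-plus product entry-by-entry:
  C[0][0] = min over k of (A[0][0] + B[0][0] = 4 + 9 = 13, A[0][1] + B[1][0] = 3 + 9 = 12, A[0][2] + B[2][0] = 10 + 4 = 14) = 12 (attained at k = 1)
  C[0][1] = min over k of (A[0][0] + B[0][1] = 4 + 8 = 12, A[0][1] + B[1][1] = 3 + 9 = 12, A[0][2] + B[2][1] = 10 + 4 = 14) = 12 (attained at k = 0)
  C[0][2] = min over k of (A[0][0] + B[0][2] = 4 + -5 = -1, A[0][1] + B[1][2] = 3 + 5 = 8, A[0][2] + B[2][2] = 10 + 2 = 12) = -1 (attained at k = 0)
  C[1][0] = min over k of (A[1][0] + B[0][0] = -4 + 9 = 5, A[1][1] + B[1][0] = 4 + 9 = 13, A[1][2] + B[2][0] = -2 + 4 = 2) = 2 (attained at k = 2)
  C[1][1] = min over k of (A[1][0] + B[0][1] = -4 + 8 = 4, A[1][1] + B[1][1] = 4 + 9 = 13, A[1][2] + B[2][1] = -2 + 4 = 2) = 2 (attained at k = 2)
  C[1][2] = min over k of (A[1][0] + B[0][2] = -4 + -5 = -9, A[1][1] + B[1][2] = 4 + 5 = 9, A[1][2] + B[2][2] = -2 + 2 = 0) = -9 (attained at k = 0)
  C[2][0] = min over k of (A[2][0] + B[0][0] = 0 + 9 = 9, A[2][1] + B[1][0] = 4 + 9 = 13, A[2][2] + B[2][0] = -1 + 4 = 3) = 3 (attained at k = 2)
  C[2][1] = min over k of (A[2][0] + B[0][1] = 0 + 8 = 8, A[2][1] + B[1][1] = 4 + 9 = 13, A[2][2] + B[2][1] = -1 + 4 = 3) = 3 (attained at k = 2)
  C[2][2] = min over k of (A[2][0] + B[0][2] = 0 + -5 = -5, A[2][1] + B[1][2] = 4 + 5 = 9, A[2][2] + B[2][2] = -1 + 2 = 1) = -5 (attained at k = 0)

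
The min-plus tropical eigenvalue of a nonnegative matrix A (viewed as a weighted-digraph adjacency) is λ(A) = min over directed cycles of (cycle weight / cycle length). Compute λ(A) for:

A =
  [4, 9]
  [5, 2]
λ(A) = 2

Enumerate directed cycles and compute their means (weight / length). Sample:
  cycle 0 → 0: weight = 4, length = 1, mean = 4/1 ≈ 4.000
  cycle 1 → 1: weight = 2, length = 1, mean = 2/1 ≈ 2.000
  cycle 0 → 1 → 0: weight = 14, length = 2, mean = 14/2 ≈ 7.000
  cycle 1 → 0 → 1: weight = 14, length = 2, mean = 14/2 ≈ 7.000
Minimum mean = 2.000, attained e.g. along the cycle 1 → 1 with weight 2 and length 1. So λ(A) = 2/1 = 2.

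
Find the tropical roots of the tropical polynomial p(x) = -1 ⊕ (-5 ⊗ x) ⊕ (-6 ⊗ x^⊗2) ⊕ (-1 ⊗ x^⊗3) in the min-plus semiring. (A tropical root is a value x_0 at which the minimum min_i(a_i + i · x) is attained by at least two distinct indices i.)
Roots: {-5, 1, 4}

Each tropical root is a break point of the lower envelope of the lines y = a_i + i · x (there are 4 lines, with slopes 0, 1, ..., 3). Only the lines that attain the minimum somewhere contribute to roots; other lines are dominated. Here the surviving (envelope) indices are i = 3, i = 2, i = 1, i = 0.
Intersections between consecutive envelope lines give the roots: for adjacent envelope indices i < j the intersection is x = (a_i − a_j) / (j − i). Reading off the sorted break points: {-5, 1, 4}.
Verification: at each break x_0, at least two indices attain the minimum of min_i(a_i + i · x_0).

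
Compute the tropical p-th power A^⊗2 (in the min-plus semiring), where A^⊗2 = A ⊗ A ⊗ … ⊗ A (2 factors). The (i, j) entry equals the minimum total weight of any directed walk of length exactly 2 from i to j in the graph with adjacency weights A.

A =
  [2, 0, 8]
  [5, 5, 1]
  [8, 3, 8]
A^⊗2 =
  [4, 2, 1]
  [7, 4, 6]
  [8, 8, 4]

Each entry (A^⊗2)_ij equals the minimum over all length-2 walks i = v_0 → v_1 → … → v_2 = j of Σ_t A[v_t][v_{t+1}]. For example, for (i, j) = (0, 2) we minimise over 3 possible intermediate vertex sequences; the minimum is 1, attained along the walk 0 → 1 → 2.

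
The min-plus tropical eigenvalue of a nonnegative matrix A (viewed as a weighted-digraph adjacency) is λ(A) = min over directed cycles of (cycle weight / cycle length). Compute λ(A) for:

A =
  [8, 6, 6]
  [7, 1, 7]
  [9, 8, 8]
λ(A) = 1

Enumerate directed cycles and compute their means (weight / length). Sample:
  cycle 0 → 0: weight = 8, length = 1, mean = 8/1 ≈ 8.000
  cycle 1 → 1: weight = 1, length = 1, mean = 1/1 ≈ 1.000
  cycle 2 → 2: weight = 8, length = 1, mean = 8/1 ≈ 8.000
  cycle 0 → 1 → 0: weight = 13, length = 2, mean = 13/2 ≈ 6.500
  cycle 0 → 2 → 0: weight = 15, length = 2, mean = 15/2 ≈ 7.500
  cycle 1 → 0 → 1: weight = 13, length = 2, mean = 13/2 ≈ 6.500
Minimum mean = 1.000, attained e.g. along the cycle 1 → 1 with weight 1 and length 1. So λ(A) = 1/1 = 1.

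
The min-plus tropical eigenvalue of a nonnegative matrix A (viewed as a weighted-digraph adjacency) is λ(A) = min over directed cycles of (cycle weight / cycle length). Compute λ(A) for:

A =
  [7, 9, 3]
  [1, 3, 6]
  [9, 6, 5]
λ(A) = 3

Enumerate directed cycles and compute their means (weight / length). Sample:
  cycle 0 → 0: weight = 7, length = 1, mean = 7/1 ≈ 7.000
  cycle 1 → 1: weight = 3, length = 1, mean = 3/1 ≈ 3.000
  cycle 2 → 2: weight = 5, length = 1, mean = 5/1 ≈ 5.000
  cycle 0 → 1 → 0: weight = 10, length = 2, mean = 10/2 ≈ 5.000
  cycle 0 → 2 → 0: weight = 12, length = 2, mean = 12/2 ≈ 6.000
  cycle 1 → 0 → 1: weight = 10, length = 2, mean = 10/2 ≈ 5.000
Minimum mean = 3.000, attained e.g. along the cycle 1 → 1 with weight 3 and length 1. So λ(A) = 3/1 = 3.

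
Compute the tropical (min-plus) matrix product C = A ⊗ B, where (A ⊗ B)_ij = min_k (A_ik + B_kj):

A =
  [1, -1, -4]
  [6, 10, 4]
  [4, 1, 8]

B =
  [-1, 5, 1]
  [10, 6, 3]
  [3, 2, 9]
A ⊗ B =
  [-1, -2, 2]
  [5, 6, 7]
  [3, 7, 4]

Apply the min-plus product entry-by-entry:
  C[0][0] = min over k of (A[0][0] + B[0][0] = 1 + -1 = 0, A[0][1] + B[1][0] = -1 + 10 = 9, A[0][2] + B[2][0] = -4 + 3 = -1) = -1 (attained at k = 2)
  C[0][1] = min over k of (A[0][0] + B[0][1] = 1 + 5 = 6, A[0][1] + B[1][1] = -1 + 6 = 5, A[0][2] + B[2][1] = -4 + 2 = -2) = -2 (attained at k = 2)
  C[0][2] = min over k of (A[0][0] + B[0][2] = 1 + 1 = 2, A[0][1] + B[1][2] = -1 + 3 = 2, A[0][2] + B[2][2] = -4 + 9 = 5) = 2 (attained at k = 0)
  C[1][0] = min over k of (A[1][0] + B[0][0] = 6 + -1 = 5, A[1][1] + B[1][0] = 10 + 10 = 20, A[1][2] + B[2][0] = 4 + 3 = 7) = 5 (attained at k = 0)
  C[1][1] = min over k of (A[1][0] + B[0][1] = 6 + 5 = 11, A[1][1] + B[1][1] = 10 + 6 = 16, A[1][2] + B[2][1] = 4 + 2 = 6) = 6 (attained at k = 2)
  C[1][2] = min over k of (A[1][0] + B[0][2] = 6 + 1 = 7, A[1][1] + B[1][2] = 10 + 3 = 13, A[1][2] + B[2][2] = 4 + 9 = 13) = 7 (attained at k = 0)
  C[2][0] = min over k of (A[2][0] + B[0][0] = 4 + -1 = 3, A[2][1] + B[1][0] = 1 + 10 = 11, A[2][2] + B[2][0] = 8 + 3 = 11) = 3 (attained at k = 0)
  C[2][1] = min over k of (A[2][0] + B[0][1] = 4 + 5 = 9, A[2][1] + B[1][1] = 1 + 6 = 7, A[2][2] + B[2][1] = 8 + 2 = 10) = 7 (attained at k = 1)
  C[2][2] = min over k of (A[2][0] + B[0][2] = 4 + 1 = 5, A[2][1] + B[1][2] = 1 + 3 = 4, A[2][2] + B[2][2] = 8 + 9 = 17) = 4 (attained at k = 1)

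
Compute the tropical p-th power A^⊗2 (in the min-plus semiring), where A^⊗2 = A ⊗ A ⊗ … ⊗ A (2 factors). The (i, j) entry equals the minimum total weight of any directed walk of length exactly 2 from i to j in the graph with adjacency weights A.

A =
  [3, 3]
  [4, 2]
A^⊗2 =
  [6, 5]
  [6, 4]

Each entry (A^⊗2)_ij equals the minimum over all length-2 walks i = v_0 → v_1 → … → v_2 = j of Σ_t A[v_t][v_{t+1}]. For example, for (i, j) = (0, 1) we minimise over 2 possible intermediate vertex sequences; the minimum is 5, attained along the walk 0 → 1 → 1.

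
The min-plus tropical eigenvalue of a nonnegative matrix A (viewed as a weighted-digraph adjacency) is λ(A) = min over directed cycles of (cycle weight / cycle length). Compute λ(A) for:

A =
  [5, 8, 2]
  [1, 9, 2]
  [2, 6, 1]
λ(A) = 1

Enumerate directed cycles and compute their means (weight / length). Sample:
  cycle 0 → 0: weight = 5, length = 1, mean = 5/1 ≈ 5.000
  cycle 1 → 1: weight = 9, length = 1, mean = 9/1 ≈ 9.000
  cycle 2 → 2: weight = 1, length = 1, mean = 1/1 ≈ 1.000
  cycle 0 → 1 → 0: weight = 9, length = 2, mean = 9/2 ≈ 4.500
  cycle 0 → 2 → 0: weight = 4, length = 2, mean = 4/2 ≈ 2.000
  cycle 1 → 0 → 1: weight = 9, length = 2, mean = 9/2 ≈ 4.500
Minimum mean = 1.000, attained e.g. along the cycle 2 → 2 with weight 1 and length 1. So λ(A) = 1/1 = 1.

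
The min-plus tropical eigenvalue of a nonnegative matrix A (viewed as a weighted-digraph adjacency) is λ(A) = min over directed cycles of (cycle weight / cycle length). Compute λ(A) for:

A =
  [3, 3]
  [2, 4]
λ(A) = 5/2

Enumerate directed cycles and compute their means (weight / length). Sample:
  cycle 0 → 0: weight = 3, length = 1, mean = 3/1 ≈ 3.000
  cycle 1 → 1: weight = 4, length = 1, mean = 4/1 ≈ 4.000
  cycle 0 → 1 → 0: weight = 5, length = 2, mean = 5/2 ≈ 2.500
  cycle 1 → 0 → 1: weight = 5, length = 2, mean = 5/2 ≈ 2.500
Minimum mean = 2.500, attained e.g. along the cycle 0 → 1 → 0 with weight 5 and length 2. So λ(A) = 5/2 = 5/2.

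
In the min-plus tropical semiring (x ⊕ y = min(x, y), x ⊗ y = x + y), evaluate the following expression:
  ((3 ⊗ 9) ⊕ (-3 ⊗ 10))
((3 ⊗ 9) ⊕ (-3 ⊗ 10)) = 7

Expand innermost to outermost. Recall ⊕ takes the minimum of its arguments and ⊗ takes their sum. Working out the expression ((3 ⊗ 9) ⊕ (-3 ⊗ 10)) gives 7.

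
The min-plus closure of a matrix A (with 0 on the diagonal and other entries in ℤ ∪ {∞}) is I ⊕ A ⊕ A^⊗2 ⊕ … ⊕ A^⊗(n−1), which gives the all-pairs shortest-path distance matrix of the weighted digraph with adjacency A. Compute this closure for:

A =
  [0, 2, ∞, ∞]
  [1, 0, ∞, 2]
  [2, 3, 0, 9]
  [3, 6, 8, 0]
Closure =
  [0, 2, 12, 4]
  [1, 0, 10, 2]
  [2, 3, 0, 5]
  [3, 5, 8, 0]

This is the Floyd-Warshall all-pairs shortest-path computation. For each intermediate vertex k = 0, 1, …, 3, update dist[i][j] ← min(dist[i][j], dist[i][k] + dist[k][j]). The final matrix gives, for each (i, j), the minimum total weight of any directed path from i to j (possibly empty when i = j).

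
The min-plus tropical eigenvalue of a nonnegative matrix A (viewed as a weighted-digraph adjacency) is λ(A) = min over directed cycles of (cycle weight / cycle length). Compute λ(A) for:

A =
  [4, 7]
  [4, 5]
λ(A) = 4

Enumerate directed cycles and compute their means (weight / length). Sample:
  cycle 0 → 0: weight = 4, length = 1, mean = 4/1 ≈ 4.000
  cycle 1 → 1: weight = 5, length = 1, mean = 5/1 ≈ 5.000
  cycle 0 → 1 → 0: weight = 11, length = 2, mean = 11/2 ≈ 5.500
  cycle 1 → 0 → 1: weight = 11, length = 2, mean = 11/2 ≈ 5.500
Minimum mean = 4.000, attained e.g. along the cycle 0 → 0 with weight 4 and length 1. So λ(A) = 4/1 = 4.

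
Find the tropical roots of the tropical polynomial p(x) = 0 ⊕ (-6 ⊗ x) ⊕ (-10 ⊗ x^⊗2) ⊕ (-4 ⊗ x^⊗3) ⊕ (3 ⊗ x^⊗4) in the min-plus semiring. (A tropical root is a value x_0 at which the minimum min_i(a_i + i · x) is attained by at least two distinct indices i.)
Roots: {-7, -6, 4, 6}

Each tropical root is a break point of the lower envelope of the lines y = a_i + i · x (there are 5 lines, with slopes 0, 1, ..., 4). Only the lines that attain the minimum somewhere contribute to roots; other lines are dominated. Here the surviving (envelope) indices are i = 4, i = 3, i = 2, i = 1, i = 0.
Intersections between consecutive envelope lines give the roots: for adjacent envelope indices i < j the intersection is x = (a_i − a_j) / (j − i). Reading off the sorted break points: {-7, -6, 4, 6}.
Verification: at each break x_0, at least two indices attain the minimum of min_i(a_i + i · x_0).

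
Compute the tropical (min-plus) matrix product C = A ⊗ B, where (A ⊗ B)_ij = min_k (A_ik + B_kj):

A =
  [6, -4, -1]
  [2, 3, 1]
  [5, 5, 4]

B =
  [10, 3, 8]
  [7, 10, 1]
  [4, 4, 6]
A ⊗ B =
  [3, 3, -3]
  [5, 5, 4]
  [8, 8, 6]

Apply the min-plus product entry-by-entry:
  C[0][0] = min over k of (A[0][0] + B[0][0] = 6 + 10 = 16, A[0][1] + B[1][0] = -4 + 7 = 3, A[0][2] + B[2][0] = -1 + 4 = 3) = 3 (attained at k = 1)
  C[0][1] = min over k of (A[0][0] + B[0][1] = 6 + 3 = 9, A[0][1] + B[1][1] = -4 + 10 = 6, A[0][2] + B[2][1] = -1 + 4 = 3) = 3 (attained at k = 2)
  C[0][2] = min over k of (A[0][0] + B[0][2] = 6 + 8 = 14, A[0][1] + B[1][2] = -4 + 1 = -3, A[0][2] + B[2][2] = -1 + 6 = 5) = -3 (attained at k = 1)
  C[1][0] = min over k of (A[1][0] + B[0][0] = 2 + 10 = 12, A[1][1] + B[1][0] = 3 + 7 = 10, A[1][2] + B[2][0] = 1 + 4 = 5) = 5 (attained at k = 2)
  C[1][1] = min over k of (A[1][0] + B[0][1] = 2 + 3 = 5, A[1][1] + B[1][1] = 3 + 10 = 13, A[1][2] + B[2][1] = 1 + 4 = 5) = 5 (attained at k = 0)
  C[1][2] = min over k of (A[1][0] + B[0][2] = 2 + 8 = 10, A[1][1] + B[1][2] = 3 + 1 = 4, A[1][2] + B[2][2] = 1 + 6 = 7) = 4 (attained at k = 1)
  C[2][0] = min over k of (A[2][0] + B[0][0] = 5 + 10 = 15, A[2][1] + B[1][0] = 5 + 7 = 12, A[2][2] + B[2][0] = 4 + 4 = 8) = 8 (attained at k = 2)
  C[2][1] = min over k of (A[2][0] + B[0][1] = 5 + 3 = 8, A[2][1] + B[1][1] = 5 + 10 = 15, A[2][2] + B[2][1] = 4 + 4 = 8) = 8 (attained at k = 0)
  C[2][2] = min over k of (A[2][0] + B[0][2] = 5 + 8 = 13, A[2][1] + B[1][2] = 5 + 1 = 6, A[2][2] + B[2][2] = 4 + 6 = 10) = 6 (attained at k = 1)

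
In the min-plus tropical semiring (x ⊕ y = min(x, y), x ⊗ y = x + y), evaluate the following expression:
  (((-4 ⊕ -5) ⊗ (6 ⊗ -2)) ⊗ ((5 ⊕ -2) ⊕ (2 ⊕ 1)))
(((-4 ⊕ -5) ⊗ (6 ⊗ -2)) ⊗ ((5 ⊕ -2) ⊕ (2 ⊕ 1))) = -3

Expand innermost to outermost. Recall ⊕ takes the minimum of its arguments and ⊗ takes their sum. Working out the expression (((-4 ⊕ -5) ⊗ (6 ⊗ -2)) ⊗ ((5 ⊕ -2) ⊕ (2 ⊕ 1))) gives -3.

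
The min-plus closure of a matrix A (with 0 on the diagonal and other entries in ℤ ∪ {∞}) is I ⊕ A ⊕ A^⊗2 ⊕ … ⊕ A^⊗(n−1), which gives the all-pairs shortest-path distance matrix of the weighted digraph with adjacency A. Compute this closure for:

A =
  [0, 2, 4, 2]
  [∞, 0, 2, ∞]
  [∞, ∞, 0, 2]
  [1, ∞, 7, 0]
Closure =
  [0, 2, 4, 2]
  [5, 0, 2, 4]
  [3, 5, 0, 2]
  [1, 3, 5, 0]

This is the Floyd-Warshall all-pairs shortest-path computation. For each intermediate vertex k = 0, 1, …, 3, update dist[i][j] ← min(dist[i][j], dist[i][k] + dist[k][j]). The final matrix gives, for each (i, j), the minimum total weight of any directed path from i to j (possibly empty when i = j).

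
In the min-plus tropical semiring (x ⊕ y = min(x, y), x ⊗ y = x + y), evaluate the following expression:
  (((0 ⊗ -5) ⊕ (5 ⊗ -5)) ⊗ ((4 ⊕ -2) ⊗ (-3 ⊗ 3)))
(((0 ⊗ -5) ⊕ (5 ⊗ -5)) ⊗ ((4 ⊕ -2) ⊗ (-3 ⊗ 3))) = -7

Expand innermost to outermost. Recall ⊕ takes the minimum of its arguments and ⊗ takes their sum. Working out the expression (((0 ⊗ -5) ⊕ (5 ⊗ -5)) ⊗ ((4 ⊕ -2) ⊗ (-3 ⊗ 3))) gives -7.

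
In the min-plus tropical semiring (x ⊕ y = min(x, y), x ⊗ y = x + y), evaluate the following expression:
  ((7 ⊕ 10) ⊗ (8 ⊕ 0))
((7 ⊕ 10) ⊗ (8 ⊕ 0)) = 7

Expand innermost to outermost. Recall ⊕ takes the minimum of its arguments and ⊗ takes their sum. Working out the expression ((7 ⊕ 10) ⊗ (8 ⊕ 0)) gives 7.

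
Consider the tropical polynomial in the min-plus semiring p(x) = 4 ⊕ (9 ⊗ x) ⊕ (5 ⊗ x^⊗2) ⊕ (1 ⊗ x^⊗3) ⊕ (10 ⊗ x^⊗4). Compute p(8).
p(8) = 4

A tropical monomial a ⊗ x^⊗i evaluates to a + i · x. Evaluating each term at x = 8:
  Term 0 contributes 4 + 0 · 8 = 4
  Term 1 contributes 9 + 1 · 8 = 17
  Term 2 contributes 5 + 2 · 8 = 21
  Term 3 contributes 1 + 3 · 8 = 25
  Term 4 contributes 10 + 4 · 8 = 42
p(8) = ⊕ of these = min[4, 17, 21, 25, 42] = 4.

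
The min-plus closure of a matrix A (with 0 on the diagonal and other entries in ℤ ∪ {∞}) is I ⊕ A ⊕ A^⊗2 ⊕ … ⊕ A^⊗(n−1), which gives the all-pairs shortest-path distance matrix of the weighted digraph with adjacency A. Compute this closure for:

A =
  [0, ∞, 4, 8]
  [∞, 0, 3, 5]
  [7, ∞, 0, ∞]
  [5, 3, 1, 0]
Closure =
  [0, 11, 4, 8]
  [10, 0, 3, 5]
  [7, 18, 0, 15]
  [5, 3, 1, 0]

This is the Floyd-Warshall all-pairs shortest-path computation. For each intermediate vertex k = 0, 1, …, 3, update dist[i][j] ← min(dist[i][j], dist[i][k] + dist[k][j]). The final matrix gives, for each (i, j), the minimum total weight of any directed path from i to j (possibly empty when i = j).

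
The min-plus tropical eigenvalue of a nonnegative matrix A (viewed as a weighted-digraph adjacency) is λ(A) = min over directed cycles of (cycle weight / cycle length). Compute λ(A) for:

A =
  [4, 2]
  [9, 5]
λ(A) = 4

Enumerate directed cycles and compute their means (weight / length). Sample:
  cycle 0 → 0: weight = 4, length = 1, mean = 4/1 ≈ 4.000
  cycle 1 → 1: weight = 5, length = 1, mean = 5/1 ≈ 5.000
  cycle 0 → 1 → 0: weight = 11, length = 2, mean = 11/2 ≈ 5.500
  cycle 1 → 0 → 1: weight = 11, length = 2, mean = 11/2 ≈ 5.500
Minimum mean = 4.000, attained e.g. along the cycle 0 → 0 with weight 4 and length 1. So λ(A) = 4/1 = 4.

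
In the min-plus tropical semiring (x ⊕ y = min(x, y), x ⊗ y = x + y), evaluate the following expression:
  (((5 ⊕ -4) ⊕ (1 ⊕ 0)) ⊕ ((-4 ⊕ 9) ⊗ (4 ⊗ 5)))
(((5 ⊕ -4) ⊕ (1 ⊕ 0)) ⊕ ((-4 ⊕ 9) ⊗ (4 ⊗ 5))) = -4

Expand innermost to outermost. Recall ⊕ takes the minimum of its arguments and ⊗ takes their sum. Working out the expression (((5 ⊕ -4) ⊕ (1 ⊕ 0)) ⊕ ((-4 ⊕ 9) ⊗ (4 ⊗ 5))) gives -4.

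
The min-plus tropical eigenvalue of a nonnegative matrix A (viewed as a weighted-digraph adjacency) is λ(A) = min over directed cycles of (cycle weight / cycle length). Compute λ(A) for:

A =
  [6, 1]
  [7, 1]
λ(A) = 1

Enumerate directed cycles and compute their means (weight / length). Sample:
  cycle 0 → 0: weight = 6, length = 1, mean = 6/1 ≈ 6.000
  cycle 1 → 1: weight = 1, length = 1, mean = 1/1 ≈ 1.000
  cycle 0 → 1 → 0: weight = 8, length = 2, mean = 8/2 ≈ 4.000
  cycle 1 → 0 → 1: weight = 8, length = 2, mean = 8/2 ≈ 4.000
Minimum mean = 1.000, attained e.g. along the cycle 1 → 1 with weight 1 and length 1. So λ(A) = 1/1 = 1.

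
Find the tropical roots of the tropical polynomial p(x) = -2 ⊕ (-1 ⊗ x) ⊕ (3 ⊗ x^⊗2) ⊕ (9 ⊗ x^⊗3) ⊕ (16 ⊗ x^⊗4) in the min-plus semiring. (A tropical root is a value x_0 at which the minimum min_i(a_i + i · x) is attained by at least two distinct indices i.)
Roots: {-7, -6, -4, -1}

Each tropical root is a break point of the lower envelope of the lines y = a_i + i · x (there are 5 lines, with slopes 0, 1, ..., 4). Only the lines that attain the minimum somewhere contribute to roots; other lines are dominated. Here the surviving (envelope) indices are i = 4, i = 3, i = 2, i = 1, i = 0.
Intersections between consecutive envelope lines give the roots: for adjacent envelope indices i < j the intersection is x = (a_i − a_j) / (j − i). Reading off the sorted break points: {-7, -6, -4, -1}.
Verification: at each break x_0, at least two indices attain the minimum of min_i(a_i + i · x_0).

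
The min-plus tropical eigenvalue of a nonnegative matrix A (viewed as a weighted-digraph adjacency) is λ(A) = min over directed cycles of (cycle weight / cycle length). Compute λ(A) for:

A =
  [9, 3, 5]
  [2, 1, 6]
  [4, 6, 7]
λ(A) = 1

Enumerate directed cycles and compute their means (weight / length). Sample:
  cycle 0 → 0: weight = 9, length = 1, mean = 9/1 ≈ 9.000
  cycle 1 → 1: weight = 1, length = 1, mean = 1/1 ≈ 1.000
  cycle 2 → 2: weight = 7, length = 1, mean = 7/1 ≈ 7.000
  cycle 0 → 1 → 0: weight = 5, length = 2, mean = 5/2 ≈ 2.500
  cycle 0 → 2 → 0: weight = 9, length = 2, mean = 9/2 ≈ 4.500
  cycle 1 → 0 → 1: weight = 5, length = 2, mean = 5/2 ≈ 2.500
Minimum mean = 1.000, attained e.g. along the cycle 1 → 1 with weight 1 and length 1. So λ(A) = 1/1 = 1.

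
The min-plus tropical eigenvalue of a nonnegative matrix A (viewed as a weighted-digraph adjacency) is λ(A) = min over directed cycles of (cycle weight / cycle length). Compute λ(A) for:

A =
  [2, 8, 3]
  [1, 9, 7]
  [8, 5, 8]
λ(A) = 2

Enumerate directed cycles and compute their means (weight / length). Sample:
  cycle 0 → 0: weight = 2, length = 1, mean = 2/1 ≈ 2.000
  cycle 1 → 1: weight = 9, length = 1, mean = 9/1 ≈ 9.000
  cycle 2 → 2: weight = 8, length = 1, mean = 8/1 ≈ 8.000
  cycle 0 → 1 → 0: weight = 9, length = 2, mean = 9/2 ≈ 4.500
  cycle 0 → 2 → 0: weight = 11, length = 2, mean = 11/2 ≈ 5.500
  cycle 1 → 0 → 1: weight = 9, length = 2, mean = 9/2 ≈ 4.500
Minimum mean = 2.000, attained e.g. along the cycle 0 → 0 with weight 2 and length 1. So λ(A) = 2/1 = 2.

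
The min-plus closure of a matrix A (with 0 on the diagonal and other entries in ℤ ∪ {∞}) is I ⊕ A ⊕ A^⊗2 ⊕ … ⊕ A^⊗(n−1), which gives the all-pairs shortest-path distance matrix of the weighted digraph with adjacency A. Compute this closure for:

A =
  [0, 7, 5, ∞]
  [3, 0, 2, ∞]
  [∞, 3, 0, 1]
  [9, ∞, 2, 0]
Closure =
  [0, 7, 5, 6]
  [3, 0, 2, 3]
  [6, 3, 0, 1]
  [8, 5, 2, 0]

This is the Floyd-Warshall all-pairs shortest-path computation. For each intermediate vertex k = 0, 1, …, 3, update dist[i][j] ← min(dist[i][j], dist[i][k] + dist[k][j]). The final matrix gives, for each (i, j), the minimum total weight of any directed path from i to j (possibly empty when i = j).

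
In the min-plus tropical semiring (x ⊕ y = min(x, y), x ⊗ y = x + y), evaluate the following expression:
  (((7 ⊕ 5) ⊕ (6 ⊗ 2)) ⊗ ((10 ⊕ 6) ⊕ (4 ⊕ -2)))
(((7 ⊕ 5) ⊕ (6 ⊗ 2)) ⊗ ((10 ⊕ 6) ⊕ (4 ⊕ -2))) = 3

Expand innermost to outermost. Recall ⊕ takes the minimum of its arguments and ⊗ takes their sum. Working out the expression (((7 ⊕ 5) ⊕ (6 ⊗ 2)) ⊗ ((10 ⊕ 6) ⊕ (4 ⊕ -2))) gives 3.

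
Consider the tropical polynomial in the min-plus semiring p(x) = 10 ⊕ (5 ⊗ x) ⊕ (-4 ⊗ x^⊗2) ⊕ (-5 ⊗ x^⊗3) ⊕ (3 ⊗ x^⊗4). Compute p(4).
p(4) = 4

A tropical monomial a ⊗ x^⊗i evaluates to a + i · x. Evaluating each term at x = 4:
  Term 0 contributes 10 + 0 · 4 = 10
  Term 1 contributes 5 + 1 · 4 = 9
  Term 2 contributes -4 + 2 · 4 = 4
  Term 3 contributes -5 + 3 · 4 = 7
  Term 4 contributes 3 + 4 · 4 = 19
p(4) = ⊕ of these = min[10, 9, 4, 7, 19] = 4.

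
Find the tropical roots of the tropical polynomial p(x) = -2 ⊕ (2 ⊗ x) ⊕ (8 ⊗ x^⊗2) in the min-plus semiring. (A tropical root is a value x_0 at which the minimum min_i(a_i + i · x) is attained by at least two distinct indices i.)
Roots: {-6, -4}

Each tropical root is a break point of the lower envelope of the lines y = a_i + i · x (there are 3 lines, with slopes 0, 1, ..., 2). Only the lines that attain the minimum somewhere contribute to roots; other lines are dominated. Here the surviving (envelope) indices are i = 2, i = 1, i = 0.
Intersections between consecutive envelope lines give the roots: for adjacent envelope indices i < j the intersection is x = (a_i − a_j) / (j − i). Reading off the sorted break points: {-6, -4}.
Verification: at each break x_0, at least two indices attain the minimum of min_i(a_i + i · x_0).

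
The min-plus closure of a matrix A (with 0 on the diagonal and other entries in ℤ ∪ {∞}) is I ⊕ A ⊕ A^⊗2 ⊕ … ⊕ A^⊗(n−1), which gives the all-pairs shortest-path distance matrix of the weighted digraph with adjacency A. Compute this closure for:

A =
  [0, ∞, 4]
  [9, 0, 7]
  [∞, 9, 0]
Closure =
  [0, 13, 4]
  [9, 0, 7]
  [18, 9, 0]

This is the Floyd-Warshall all-pairs shortest-path computation. For each intermediate vertex k = 0, 1, …, 2, update dist[i][j] ← min(dist[i][j], dist[i][k] + dist[k][j]). The final matrix gives, for each (i, j), the minimum total weight of any directed path from i to j (possibly empty when i = j).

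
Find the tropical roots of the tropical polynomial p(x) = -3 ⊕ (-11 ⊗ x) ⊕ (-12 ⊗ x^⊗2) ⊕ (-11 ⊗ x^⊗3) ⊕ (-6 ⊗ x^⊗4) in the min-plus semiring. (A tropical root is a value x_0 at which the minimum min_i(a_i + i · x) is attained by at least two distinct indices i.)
Roots: {-5, -1, 1, 8}

Each tropical root is a break point of the lower envelope of the lines y = a_i + i · x (there are 5 lines, with slopes 0, 1, ..., 4). Only the lines that attain the minimum somewhere contribute to roots; other lines are dominated. Here the surviving (envelope) indices are i = 4, i = 3, i = 2, i = 1, i = 0.
Intersections between consecutive envelope lines give the roots: for adjacent envelope indices i < j the intersection is x = (a_i − a_j) / (j − i). Reading off the sorted break points: {-5, -1, 1, 8}.
Verification: at each break x_0, at least two indices attain the minimum of min_i(a_i + i · x_0).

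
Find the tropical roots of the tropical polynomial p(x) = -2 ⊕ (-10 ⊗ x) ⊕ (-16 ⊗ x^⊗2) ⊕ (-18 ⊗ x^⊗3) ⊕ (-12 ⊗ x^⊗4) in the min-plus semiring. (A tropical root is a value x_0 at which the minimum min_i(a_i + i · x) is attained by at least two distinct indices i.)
Roots: {-6, 2, 6, 8}

Each tropical root is a break point of the lower envelope of the lines y = a_i + i · x (there are 5 lines, with slopes 0, 1, ..., 4). Only the lines that attain the minimum somewhere contribute to roots; other lines are dominated. Here the surviving (envelope) indices are i = 4, i = 3, i = 2, i = 1, i = 0.
Intersections between consecutive envelope lines give the roots: for adjacent envelope indices i < j the intersection is x = (a_i − a_j) / (j − i). Reading off the sorted break points: {-6, 2, 6, 8}.
Verification: at each break x_0, at least two indices attain the minimum of min_i(a_i + i · x_0).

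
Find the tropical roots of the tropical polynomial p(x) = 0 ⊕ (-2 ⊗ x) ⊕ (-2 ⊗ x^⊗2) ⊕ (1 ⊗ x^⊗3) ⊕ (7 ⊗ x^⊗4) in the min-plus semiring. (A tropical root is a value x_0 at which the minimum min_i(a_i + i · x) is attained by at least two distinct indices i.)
Roots: {-6, -3, 0, 2}

Each tropical root is a break point of the lower envelope of the lines y = a_i + i · x (there are 5 lines, with slopes 0, 1, ..., 4). Only the lines that attain the minimum somewhere contribute to roots; other lines are dominated. Here the surviving (envelope) indices are i = 4, i = 3, i = 2, i = 1, i = 0.
Intersections between consecutive envelope lines give the roots: for adjacent envelope indices i < j the intersection is x = (a_i − a_j) / (j − i). Reading off the sorted break points: {-6, -3, 0, 2}.
Verification: at each break x_0, at least two indices attain the minimum of min_i(a_i + i · x_0).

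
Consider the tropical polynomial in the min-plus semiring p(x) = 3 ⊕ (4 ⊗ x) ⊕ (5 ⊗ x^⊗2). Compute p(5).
p(5) = 3

A tropical monomial a ⊗ x^⊗i evaluates to a + i · x. Evaluating each term at x = 5:
  Term 0 contributes 3 + 0 · 5 = 3
  Term 1 contributes 4 + 1 · 5 = 9
  Term 2 contributes 5 + 2 · 5 = 15
p(5) = ⊕ of these = min[3, 9, 15] = 3.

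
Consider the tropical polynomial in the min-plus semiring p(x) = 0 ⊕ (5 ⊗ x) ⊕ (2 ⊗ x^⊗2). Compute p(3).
p(3) = 0

A tropical monomial a ⊗ x^⊗i evaluates to a + i · x. Evaluating each term at x = 3:
  Term 0 contributes 0 + 0 · 3 = 0
  Term 1 contributes 5 + 1 · 3 = 8
  Term 2 contributes 2 + 2 · 3 = 8
p(3) = ⊕ of these = min[0, 8, 8] = 0.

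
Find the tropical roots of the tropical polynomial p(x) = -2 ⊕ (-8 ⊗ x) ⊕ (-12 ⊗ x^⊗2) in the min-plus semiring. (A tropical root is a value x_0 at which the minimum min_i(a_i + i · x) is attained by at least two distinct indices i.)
Roots: {4, 6}

Each tropical root is a break point of the lower envelope of the lines y = a_i + i · x (there are 3 lines, with slopes 0, 1, ..., 2). Only the lines that attain the minimum somewhere contribute to roots; other lines are dominated. Here the surviving (envelope) indices are i = 2, i = 1, i = 0.
Intersections between consecutive envelope lines give the roots: for adjacent envelope indices i < j the intersection is x = (a_i − a_j) / (j − i). Reading off the sorted break points: {4, 6}.
Verification: at each break x_0, at least two indices attain the minimum of min_i(a_i + i · x_0).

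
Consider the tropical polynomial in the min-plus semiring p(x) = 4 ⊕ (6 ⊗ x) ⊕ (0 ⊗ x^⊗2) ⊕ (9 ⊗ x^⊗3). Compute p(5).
p(5) = 4

A tropical monomial a ⊗ x^⊗i evaluates to a + i · x. Evaluating each term at x = 5:
  Term 0 contributes 4 + 0 · 5 = 4
  Term 1 contributes 6 + 1 · 5 = 11
  Term 2 contributes 0 + 2 · 5 = 10
  Term 3 contributes 9 + 3 · 5 = 24
p(5) = ⊕ of these = min[4, 11, 10, 24] = 4.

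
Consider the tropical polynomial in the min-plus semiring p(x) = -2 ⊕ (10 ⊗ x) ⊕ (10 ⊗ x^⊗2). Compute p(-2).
p(-2) = -2

A tropical monomial a ⊗ x^⊗i evaluates to a + i · x. Evaluating each term at x = -2:
  Term 0 contributes -2 + 0 · -2 = -2
  Term 1 contributes 10 + 1 · -2 = 8
  Term 2 contributes 10 + 2 · -2 = 6
p(-2) = ⊕ of these = min[-2, 8, 6] = -2.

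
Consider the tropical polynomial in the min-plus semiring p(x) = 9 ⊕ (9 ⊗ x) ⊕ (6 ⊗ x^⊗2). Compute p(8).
p(8) = 9

A tropical monomial a ⊗ x^⊗i evaluates to a + i · x. Evaluating each term at x = 8:
  Term 0 contributes 9 + 0 · 8 = 9
  Term 1 contributes 9 + 1 · 8 = 17
  Term 2 contributes 6 + 2 · 8 = 22
p(8) = ⊕ of these = min[9, 17, 22] = 9.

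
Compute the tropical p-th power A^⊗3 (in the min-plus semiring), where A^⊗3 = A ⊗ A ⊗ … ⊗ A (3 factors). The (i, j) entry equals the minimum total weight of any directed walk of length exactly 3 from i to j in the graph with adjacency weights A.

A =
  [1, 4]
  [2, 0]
A^⊗3 =
  [3, 4]
  [2, 0]

Each entry (A^⊗3)_ij equals the minimum over all length-3 walks i = v_0 → v_1 → … → v_3 = j of Σ_t A[v_t][v_{t+1}]. For example, for (i, j) = (0, 1) we minimise over 4 possible intermediate vertex sequences; the minimum is 4, attained along the walk 0 → 1 → 1 → 1.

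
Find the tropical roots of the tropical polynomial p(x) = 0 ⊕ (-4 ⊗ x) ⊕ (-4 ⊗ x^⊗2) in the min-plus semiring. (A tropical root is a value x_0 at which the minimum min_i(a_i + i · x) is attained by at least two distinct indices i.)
Roots: {0, 4}

Each tropical root is a break point of the lower envelope of the lines y = a_i + i · x (there are 3 lines, with slopes 0, 1, ..., 2). Only the lines that attain the minimum somewhere contribute to roots; other lines are dominated. Here the surviving (envelope) indices are i = 2, i = 1, i = 0.
Intersections between consecutive envelope lines give the roots: for adjacent envelope indices i < j the intersection is x = (a_i − a_j) / (j − i). Reading off the sorted break points: {0, 4}.
Verification: at each break x_0, at least two indices attain the minimum of min_i(a_i + i · x_0).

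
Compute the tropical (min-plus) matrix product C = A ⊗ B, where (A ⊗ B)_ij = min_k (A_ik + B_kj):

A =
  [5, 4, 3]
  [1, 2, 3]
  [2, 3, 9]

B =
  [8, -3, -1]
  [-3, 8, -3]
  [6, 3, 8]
A ⊗ B =
  [1, 2, 1]
  [-1, -2, -1]
  [0, -1, 0]

Apply the min-plus product entry-by-entry:
  C[0][0] = min over k of (A[0][0] + B[0][0] = 5 + 8 = 13, A[0][1] + B[1][0] = 4 + -3 = 1, A[0][2] + B[2][0] = 3 + 6 = 9) = 1 (attained at k = 1)
  C[0][1] = min over k of (A[0][0] + B[0][1] = 5 + -3 = 2, A[0][1] + B[1][1] = 4 + 8 = 12, A[0][2] + B[2][1] = 3 + 3 = 6) = 2 (attained at k = 0)
  C[0][2] = min over k of (A[0][0] + B[0][2] = 5 + -1 = 4, A[0][1] + B[1][2] = 4 + -3 = 1, A[0][2] + B[2][2] = 3 + 8 = 11) = 1 (attained at k = 1)
  C[1][0] = min over k of (A[1][0] + B[0][0] = 1 + 8 = 9, A[1][1] + B[1][0] = 2 + -3 = -1, A[1][2] + B[2][0] = 3 + 6 = 9) = -1 (attained at k = 1)
  C[1][1] = min over k of (A[1][0] + B[0][1] = 1 + -3 = -2, A[1][1] + B[1][1] = 2 + 8 = 10, A[1][2] + B[2][1] = 3 + 3 = 6) = -2 (attained at k = 0)
  C[1][2] = min over k of (A[1][0] + B[0][2] = 1 + -1 = 0, A[1][1] + B[1][2] = 2 + -3 = -1, A[1][2] + B[2][2] = 3 + 8 = 11) = -1 (attained at k = 1)
  C[2][0] = min over k of (A[2][0] + B[0][0] = 2 + 8 = 10, A[2][1] + B[1][0] = 3 + -3 = 0, A[2][2] + B[2][0] = 9 + 6 = 15) = 0 (attained at k = 1)
  C[2][1] = min over k of (A[2][0] + B[0][1] = 2 + -3 = -1, A[2][1] + B[1][1] = 3 + 8 = 11, A[2][2] + B[2][1] = 9 + 3 = 12) = -1 (attained at k = 0)
  C[2][2] = min over k of (A[2][0] + B[0][2] = 2 + -1 = 1, A[2][1] + B[1][2] = 3 + -3 = 0, A[2][2] + B[2][2] = 9 + 8 = 17) = 0 (attained at k = 1)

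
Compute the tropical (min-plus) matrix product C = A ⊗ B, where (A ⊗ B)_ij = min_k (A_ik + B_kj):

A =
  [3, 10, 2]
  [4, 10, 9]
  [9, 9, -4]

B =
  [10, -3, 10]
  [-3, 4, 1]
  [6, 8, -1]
A ⊗ B =
  [7, 0, 1]
  [7, 1, 8]
  [2, 4, -5]

Apply the min-plus product entry-by-entry:
  C[0][0] = min over k of (A[0][0] + B[0][0] = 3 + 10 = 13, A[0][1] + B[1][0] = 10 + -3 = 7, A[0][2] + B[2][0] = 2 + 6 = 8) = 7 (attained at k = 1)
  C[0][1] = min over k of (A[0][0] + B[0][1] = 3 + -3 = 0, A[0][1] + B[1][1] = 10 + 4 = 14, A[0][2] + B[2][1] = 2 + 8 = 10) = 0 (attained at k = 0)
  C[0][2] = min over k of (A[0][0] + B[0][2] = 3 + 10 = 13, A[0][1] + B[1][2] = 10 + 1 = 11, A[0][2] + B[2][2] = 2 + -1 = 1) = 1 (attained at k = 2)
  C[1][0] = min over k of (A[1][0] + B[0][0] = 4 + 10 = 14, A[1][1] + B[1][0] = 10 + -3 = 7, A[1][2] + B[2][0] = 9 + 6 = 15) = 7 (attained at k = 1)
  C[1][1] = min over k of (A[1][0] + B[0][1] = 4 + -3 = 1, A[1][1] + B[1][1] = 10 + 4 = 14, A[1][2] + B[2][1] = 9 + 8 = 17) = 1 (attained at k = 0)
  C[1][2] = min over k of (A[1][0] + B[0][2] = 4 + 10 = 14, A[1][1] + B[1][2] = 10 + 1 = 11, A[1][2] + B[2][2] = 9 + -1 = 8) = 8 (attained at k = 2)
  C[2][0] = min over k of (A[2][0] + B[0][0] = 9 + 10 = 19, A[2][1] + B[1][0] = 9 + -3 = 6, A[2][2] + B[2][0] = -4 + 6 = 2) = 2 (attained at k = 2)
  C[2][1] = min over k of (A[2][0] + B[0][1] = 9 + -3 = 6, A[2][1] + B[1][1] = 9 + 4 = 13, A[2][2] + B[2][1] = -4 + 8 = 4) = 4 (attained at k = 2)
  C[2][2] = min over k of (A[2][0] + B[0][2] = 9 + 10 = 19, A[2][1] + B[1][2] = 9 + 1 = 10, A[2][2] + B[2][2] = -4 + -1 = -5) = -5 (attained at k = 2)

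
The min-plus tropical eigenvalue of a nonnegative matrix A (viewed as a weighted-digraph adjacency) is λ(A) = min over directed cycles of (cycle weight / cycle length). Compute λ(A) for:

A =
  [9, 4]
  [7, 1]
λ(A) = 1

Enumerate directed cycles and compute their means (weight / length). Sample:
  cycle 0 → 0: weight = 9, length = 1, mean = 9/1 ≈ 9.000
  cycle 1 → 1: weight = 1, length = 1, mean = 1/1 ≈ 1.000
  cycle 0 → 1 → 0: weight = 11, length = 2, mean = 11/2 ≈ 5.500
  cycle 1 → 0 → 1: weight = 11, length = 2, mean = 11/2 ≈ 5.500
Minimum mean = 1.000, attained e.g. along the cycle 1 → 1 with weight 1 and length 1. So λ(A) = 1/1 = 1.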